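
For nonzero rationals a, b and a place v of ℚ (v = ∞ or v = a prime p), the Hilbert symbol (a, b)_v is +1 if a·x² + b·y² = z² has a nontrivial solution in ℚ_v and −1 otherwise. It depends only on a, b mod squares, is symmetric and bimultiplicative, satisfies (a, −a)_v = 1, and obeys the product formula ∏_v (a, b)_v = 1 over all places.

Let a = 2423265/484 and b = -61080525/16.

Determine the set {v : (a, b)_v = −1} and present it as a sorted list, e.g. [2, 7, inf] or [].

[37, 43]

Mod squares: a ≡ 8385, b ≡ -271469. Check v ∈ {∞, 2, 3, 5, 11, 13, 17, 23, 29, 37, 43}.
v=17: a=17^2·(≡9), b=17^0·(≡1) mod 17; (9|17)=+1, (1|17)=+1; (−1)^{2·0·8}·(+1)^0·(+1)^2 = +1.
v=23: a=23^0·(≡8), b=23^1·(≡7) mod 23; (8|23)=+1, (7|23)=-1; (−1)^{0·1·11}·(+1)^1·(-1)^0 = +1.
v=37: a=37^0·(≡8), b=37^1·(≡28) mod 37; (8|37)=-1, (28|37)=+1; (−1)^{0·1·18}·(-1)^1·(+1)^0 = -1.
v=29: a=29^0·(≡23), b=29^1·(≡1) mod 29; (23|29)=+1, (1|29)=+1; (−1)^{0·1·14}·(+1)^1·(+1)^0 = +1.
v=13: a=13^1·(≡8), b=13^0·(≡9) mod 13; (8|13)=-1, (9|13)=+1; (−1)^{1·0·6}·(-1)^0·(+1)^1 = +1.
v=∞: 8385 > 0 and -271469 < 0  ⇒  (a,b)_∞ = +1.
v=5: a=5^1·(≡2), b=5^2·(≡4) mod 5; (2|5)=-1, (4|5)=+1; (−1)^{1·2·2}·(-1)^2·(+1)^1 = +1.
v=3: a=3^1·(≡2), b=3^2·(≡1) mod 3; (2|3)=-1, (1|3)=+1; (−1)^{1·2·1}·(-1)^2·(+1)^1 = +1.
v=43: a=43^1·(≡14), b=43^0·(≡26) mod 43; (14|43)=+1, (26|43)=-1; (−1)^{1·0·21}·(+1)^0·(-1)^1 = -1.
v=2: v_2(a)=-2, v_2(b)=-4; units ≡ 1, 3 (mod 8); ε·ε+αω+βω = 0·1+-2·1+-4·0 ≡ 0  ⇒  (a,b)_2 = +1.
v=11: a=11^-2·(≡5), b=11^1·(≡5) mod 11; (5|11)=+1, (5|11)=+1; (−1)^{-2·1·5}·(+1)^1·(+1)^-2 = +1.
Ram(8385, -271469) = {37, 43}; no ℚ_37-point on the conic.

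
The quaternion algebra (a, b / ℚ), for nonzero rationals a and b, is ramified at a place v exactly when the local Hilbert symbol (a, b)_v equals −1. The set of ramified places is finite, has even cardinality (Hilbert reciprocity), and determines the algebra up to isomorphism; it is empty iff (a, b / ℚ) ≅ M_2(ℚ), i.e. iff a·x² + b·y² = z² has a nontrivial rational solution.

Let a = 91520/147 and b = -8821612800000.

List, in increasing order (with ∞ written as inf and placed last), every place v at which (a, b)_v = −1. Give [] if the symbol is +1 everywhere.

[2, 3, 5, 7, 13, 17]

(a, b) ≡ (4290, -170170) mod (ℚ^×)²; places V = {2, 3, 5, 7, 11, 13, 17, ∞}.
(a,b)_7: α=-2, u≡3; β=1, v≡2 (mod 7); (3|7)=-1, (2|7)=+1; sign (−1)^0·-1^1·+1^-2 = -1.
(a,b)_13: α=1, u≡5; β=1, v≡4 (mod 13); (5|13)=-1, (4|13)=+1; sign (−1)^0·-1^1·+1^1 = -1.
(a,b)_11: α=1, u≡1; β=1, v≡10 (mod 11); (1|11)=+1, (10|11)=-1; sign (−1)^1·+1^1·-1^1 = +1.
(a,b)_17: α=0, u≡7; β=1, v≡5 (mod 17); (7|17)=-1, (5|17)=-1; sign (−1)^0·-1^1·-1^0 = -1.
(a,b)_5: α=1, u≡2; β=5, v≡4 (mod 5); (2|5)=-1, (4|5)=+1; sign (−1)^0·-1^5·+1^1 = -1.
(a,b)_3: α=-1, u≡2; β=4, v≡2 (mod 3); (2|3)=-1, (2|3)=-1; sign (−1)^0·-1^4·-1^-1 = -1.
(a,b)_2: α=7, β=11; u≡1, v≡3 (mod 8); ε(u)ε(v)=0·1, αω(v)=7·1, βω(u)=11·0; sum ≡ 1  ⇒  -1.
(a,b)_∞: sgn(4290)=+, sgn(-170170)=−, so +1.
|Ram(4290, -170170)| = 6, even; anisotropic at {2, 3, 5, 7, 13, 17}.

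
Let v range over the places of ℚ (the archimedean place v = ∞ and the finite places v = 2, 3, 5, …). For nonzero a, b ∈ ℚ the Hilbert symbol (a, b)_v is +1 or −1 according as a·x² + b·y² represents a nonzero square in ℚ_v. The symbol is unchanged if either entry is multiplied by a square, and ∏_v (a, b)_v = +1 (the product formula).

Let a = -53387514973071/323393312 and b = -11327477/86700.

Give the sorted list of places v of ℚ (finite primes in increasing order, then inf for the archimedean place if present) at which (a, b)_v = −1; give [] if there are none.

Mod squares: a ≡ -222, b ≡ -1311. Check v ∈ {∞, 2, 3, 5, 7, 11, 17, 19, 23, 37}.
v=2: v_2(a)=-5, v_2(b)=-2; units ≡ 1, 1 (mod 8); ε·ε+αω+βω = 0·0+-5·0+-2·0 ≡ 0  ⇒  (a,b)_2 = +1.
v=23: a=23^6·(≡9), b=23^3·(≡8) mod 23; (9|23)=+1, (8|23)=+1; (−1)^{6·3·11}·(+1)^3·(+1)^6 = +1.
v=∞: -222 < 0 and -1311 < 0  ⇒  (a,b)_∞ = -1.
v=5: a=5^0·(≡2), b=5^-2·(≡1) mod 5; (2|5)=-1, (1|5)=+1; (−1)^{0·-2·2}·(-1)^-2·(+1)^0 = +1.
v=17: a=17^-4·(≡2), b=17^-2·(≡9) mod 17; (2|17)=+1, (9|17)=+1; (−1)^{-4·-2·8}·(+1)^-2·(+1)^-4 = +1.
v=3: a=3^3·(≡1), b=3^-1·(≡1) mod 3; (1|3)=+1, (1|3)=+1; (−1)^{3·-1·1}·(+1)^-1·(+1)^3 = -1.
v=19: a=19^2·(≡1), b=19^1·(≡6) mod 19; (1|19)=+1, (6|19)=+1; (−1)^{2·1·9}·(+1)^1·(+1)^2 = +1.
v=11: a=11^-2·(≡9), b=11^0·(≡9) mod 11; (9|11)=+1, (9|11)=+1; (−1)^{-2·0·5}·(+1)^0·(+1)^-2 = +1.
v=37: a=37^1·(≡35), b=37^0·(≡4) mod 37; (35|37)=-1, (4|37)=+1; (−1)^{1·0·18}·(-1)^0·(+1)^1 = +1.
v=7: a=7^0·(≡2), b=7^2·(≡6) mod 7; (2|7)=+1, (6|7)=-1; (−1)^{0·2·3}·(+1)^2·(-1)^0 = +1.
(-222, -1311 / ℚ) ramifies at {3, ∞}: a division algebra.

[3, inf]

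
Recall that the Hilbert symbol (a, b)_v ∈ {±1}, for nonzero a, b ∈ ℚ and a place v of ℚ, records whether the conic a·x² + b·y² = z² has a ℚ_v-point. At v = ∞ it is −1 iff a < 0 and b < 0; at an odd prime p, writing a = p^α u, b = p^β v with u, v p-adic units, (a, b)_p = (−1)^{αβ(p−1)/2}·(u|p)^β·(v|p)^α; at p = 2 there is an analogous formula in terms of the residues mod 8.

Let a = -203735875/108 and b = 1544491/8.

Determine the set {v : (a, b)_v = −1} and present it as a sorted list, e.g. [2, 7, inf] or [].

(a, b) ≡ (-498945, 18278) mod (ℚ^×)²; places V = {2, 3, 5, 7, 13, 19, 29, 31, 37, ∞}.
(a,b)_31: α=1, u≡2; β=0, v≡5 (mod 31); (2|31)=+1, (5|31)=+1; sign (−1)^0·+1^0·+1^1 = +1.
(a,b)_13: α=0, u≡2; β=3, v≡5 (mod 13); (2|13)=-1, (5|13)=-1; sign (−1)^0·-1^3·-1^0 = -1.
(a,b)_37: α=1, u≡24; β=1, v≡24 (mod 37); (24|37)=-1, (24|37)=-1; sign (−1)^0·-1^1·-1^1 = +1.
(a,b)_7: α=2, u≡2; β=0, v≡4 (mod 7); (2|7)=+1, (4|7)=+1; sign (−1)^0·+1^0·+1^2 = +1.
(a,b)_∞: sgn(-498945)=−, sgn(18278)=+, so +1.
(a,b)_3: α=-3, u≡2; β=0, v≡2 (mod 3); (2|3)=-1, (2|3)=-1; sign (−1)^0·-1^0·-1^-3 = -1.
(a,b)_5: α=3, u≡1; β=0, v≡2 (mod 5); (1|5)=+1, (2|5)=-1; sign (−1)^0·+1^0·-1^3 = -1.
(a,b)_2: α=-2, β=-3; u≡7, v≡3 (mod 8); ε(u)ε(v)=1·1, αω(v)=-2·1, βω(u)=-3·0; sum ≡ 1  ⇒  -1.
(a,b)_29: α=1, u≡12; β=0, v≡12 (mod 29); (12|29)=-1, (12|29)=-1; sign (−1)^0·-1^0·-1^1 = -1.
(a,b)_19: α=0, u≡12; β=1, v≡8 (mod 19); (12|19)=-1, (8|19)=-1; sign (−1)^0·-1^1·-1^0 = -1.
(-498945, 18278 / ℚ) ramifies at {2, 3, 5, 13, 19, 29}: a division algebra.

[2, 3, 5, 13, 19, 29]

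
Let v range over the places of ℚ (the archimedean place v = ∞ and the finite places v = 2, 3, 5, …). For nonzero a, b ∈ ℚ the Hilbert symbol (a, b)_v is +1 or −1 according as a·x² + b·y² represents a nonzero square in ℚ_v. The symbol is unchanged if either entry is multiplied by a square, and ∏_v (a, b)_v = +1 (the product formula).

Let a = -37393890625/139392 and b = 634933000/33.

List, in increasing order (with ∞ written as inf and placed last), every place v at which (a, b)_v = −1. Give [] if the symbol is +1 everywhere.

[5, 13]

Mod squares: a ≡ -2, b ≡ 4290. Check v ∈ {∞, 2, 3, 5, 7, 11, 13, 17}.
v=17: a=17^2·(≡9), b=17^2·(≡12) mod 17; (9|17)=+1, (12|17)=-1; (−1)^{2·2·8}·(+1)^2·(-1)^2 = +1.
v=5: a=5^6·(≡3), b=5^3·(≡3) mod 5; (3|5)=-1, (3|5)=-1; (−1)^{6·3·2}·(-1)^3·(-1)^6 = -1.
v=∞: -2 < 0 and 4290 > 0  ⇒  (a,b)_∞ = +1.
v=13: a=13^2·(≡5), b=13^3·(≡7) mod 13; (5|13)=-1, (7|13)=-1; (−1)^{2·3·6}·(-1)^3·(-1)^2 = -1.
v=11: a=11^-2·(≡1), b=11^-1·(≡3) mod 11; (1|11)=+1, (3|11)=+1; (−1)^{-2·-1·5}·(+1)^-1·(+1)^-2 = +1.
v=7: a=7^2·(≡5), b=7^0·(≡6) mod 7; (5|7)=-1, (6|7)=-1; (−1)^{2·0·3}·(-1)^0·(-1)^2 = +1.
v=3: a=3^-2·(≡1), b=3^-1·(≡2) mod 3; (1|3)=+1, (2|3)=-1; (−1)^{-2·-1·1}·(+1)^-1·(-1)^-2 = +1.
v=2: v_2(a)=-7, v_2(b)=3; units ≡ 7, 1 (mod 8); ε·ε+αω+βω = 1·0+-7·0+3·0 ≡ 0  ⇒  (a,b)_2 = +1.
Ram(-2, 4290) = {5, 13}; no ℚ_5-point on the conic.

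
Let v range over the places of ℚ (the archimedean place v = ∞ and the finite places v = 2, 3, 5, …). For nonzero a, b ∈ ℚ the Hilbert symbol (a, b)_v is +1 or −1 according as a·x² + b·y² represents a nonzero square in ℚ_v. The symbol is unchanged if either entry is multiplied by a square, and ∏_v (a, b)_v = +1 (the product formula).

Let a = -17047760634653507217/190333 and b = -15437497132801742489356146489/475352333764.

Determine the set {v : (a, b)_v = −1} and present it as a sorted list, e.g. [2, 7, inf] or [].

[2, 19, 23, 29, 43, inf]

Mod squares: a ≡ -6754709, b ≡ -12628369. Check v ∈ {∞, 2, 3, 7, 11, 13, 19, 23, 29, 31, 37, 41, 43}.
v=2: v_2(a)=0, v_2(b)=-2; units ≡ 3, 7 (mod 8); ε·ε+αω+βω = 1·1+0·0+-2·1 ≡ 1  ⇒  (a,b)_2 = -1.
v=41: a=41^3·(≡26), b=41^1·(≡22) mod 41; (26|41)=-1, (22|41)=-1; (−1)^{3·1·20}·(-1)^1·(-1)^3 = +1.
v=19: a=19^5·(≡9), b=19^5·(≡1) mod 19; (9|19)=+1, (1|19)=+1; (−1)^{5·5·9}·(+1)^5·(+1)^5 = -1.
v=29: a=29^1·(≡1), b=29^1·(≡14) mod 29; (1|29)=+1, (14|29)=-1; (−1)^{1·1·14}·(+1)^1·(-1)^1 = -1.
v=11: a=11^-4·(≡7), b=11^-6·(≡1) mod 11; (7|11)=-1, (1|11)=+1; (−1)^{-4·-6·5}·(-1)^-6·(+1)^-4 = +1.
v=13: a=13^-1·(≡3), b=13^3·(≡3) mod 13; (3|13)=+1, (3|13)=+1; (−1)^{-1·3·6}·(+1)^3·(+1)^-1 = +1.
v=∞: -6754709 < 0 and -12628369 < 0  ⇒  (a,b)_∞ = -1.
v=31: a=31^0·(≡14), b=31^2·(≡25) mod 31; (14|31)=+1, (25|31)=+1; (−1)^{0·2·15}·(+1)^2·(+1)^0 = +1.
v=3: a=3^4·(≡1), b=3^10·(≡2) mod 3; (1|3)=+1, (2|3)=-1; (−1)^{4·10·1}·(+1)^10·(-1)^4 = +1.
v=37: a=37^0·(≡25), b=37^-2·(≡7) mod 37; (25|37)=+1, (7|37)=+1; (−1)^{0·-2·18}·(+1)^-2·(+1)^0 = +1.
v=7: a=7^0·(≡1), b=7^-2·(≡1) mod 7; (1|7)=+1, (1|7)=+1; (−1)^{0·-2·3}·(+1)^-2·(+1)^0 = +1.
v=23: a=23^1·(≡9), b=23^2·(≡11) mod 23; (9|23)=+1, (11|23)=-1; (−1)^{1·2·11}·(+1)^2·(-1)^1 = -1.
v=43: a=43^2·(≡3), b=43^3·(≡32) mod 43; (3|43)=-1, (32|43)=-1; (−1)^{2·3·21}·(-1)^3·(-1)^2 = -1.
(-6754709, -12628369 / ℚ) ramifies at {2, 19, 23, 29, 43, ∞}: a division algebra.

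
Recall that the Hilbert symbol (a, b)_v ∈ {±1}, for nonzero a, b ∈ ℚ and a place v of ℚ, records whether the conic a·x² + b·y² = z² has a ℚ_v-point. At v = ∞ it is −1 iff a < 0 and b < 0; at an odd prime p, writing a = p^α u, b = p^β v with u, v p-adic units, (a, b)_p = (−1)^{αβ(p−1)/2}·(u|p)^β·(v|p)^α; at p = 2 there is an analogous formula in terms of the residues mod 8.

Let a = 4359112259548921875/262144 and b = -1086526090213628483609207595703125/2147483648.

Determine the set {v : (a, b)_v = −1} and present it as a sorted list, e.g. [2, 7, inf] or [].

[11, 19]

(a, b) ≡ (13299, -2090) mod (ℚ^×)²; places V = {2, 3, 5, 7, 11, 13, 19, 31, ∞}.
(a,b)_3: α=5, u≡2; β=6, v≡1 (mod 3); (2|3)=-1, (1|3)=+1; sign (−1)^0·-1^6·+1^5 = +1.
(a,b)_11: α=5, u≡8; β=11, v≡6 (mod 11); (8|11)=-1, (6|11)=-1; sign (−1)^1·-1^11·-1^5 = -1.
(a,b)_∞: sgn(13299)=+, sgn(-2090)=−, so +1.
(a,b)_13: α=1, u≡1; β=2, v≡12 (mod 13); (1|13)=+1, (12|13)=+1; sign (−1)^0·+1^2·+1^1 = +1.
(a,b)_31: α=1, u≡27; β=2, v≡16 (mod 31); (27|31)=-1, (16|31)=+1; sign (−1)^0·-1^2·+1^1 = +1.
(a,b)_19: α=2, u≡2; β=3, v≡1 (mod 19); (2|19)=-1, (1|19)=+1; sign (−1)^0·-1^3·+1^2 = -1.
(a,b)_5: α=6, u≡4; β=9, v≡2 (mod 5); (4|5)=+1, (2|5)=-1; sign (−1)^0·+1^9·-1^6 = +1.
(a,b)_7: α=2, u≡6; β=4, v≡5 (mod 7); (6|7)=-1, (5|7)=-1; sign (−1)^0·-1^4·-1^2 = +1.
(a,b)_2: α=-18, β=-31; u≡3, v≡3 (mod 8); ε(u)ε(v)=1·1, αω(v)=-18·1, βω(u)=-31·1; sum ≡ 0  ⇒  +1.
|Ram(13299, -2090)| = 2, even; anisotropic at {11, 19}.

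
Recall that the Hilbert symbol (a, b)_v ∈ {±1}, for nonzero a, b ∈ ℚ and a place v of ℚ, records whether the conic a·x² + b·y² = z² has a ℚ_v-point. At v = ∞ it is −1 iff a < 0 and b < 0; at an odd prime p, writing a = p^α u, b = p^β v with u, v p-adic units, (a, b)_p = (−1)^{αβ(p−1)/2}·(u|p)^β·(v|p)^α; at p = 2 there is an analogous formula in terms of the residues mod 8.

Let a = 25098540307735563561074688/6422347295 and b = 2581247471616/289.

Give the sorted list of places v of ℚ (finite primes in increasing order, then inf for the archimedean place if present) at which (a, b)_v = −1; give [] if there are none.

Mod squares: a ≡ 10010, b ≡ 11. Check v ∈ {∞, 2, 3, 5, 7, 11, 13, 17, 29}.
v=11: a=11^3·(≡2), b=11^1·(≡5) mod 11; (2|11)=-1, (5|11)=+1; (−1)^{3·1·5}·(-1)^1·(+1)^3 = +1.
v=∞: 10010 > 0 and 11 > 0  ⇒  (a,b)_∞ = +1.
v=7: a=7^-1·(≡2), b=7^0·(≡1) mod 7; (2|7)=+1, (1|7)=+1; (−1)^{-1·0·3}·(+1)^0·(+1)^-1 = +1.
v=29: a=29^6·(≡9), b=29^4·(≡27) mod 29; (9|29)=+1, (27|29)=-1; (−1)^{6·4·14}·(+1)^4·(-1)^6 = +1.
v=3: a=3^10·(≡2), b=3^4·(≡2) mod 3; (2|3)=-1, (2|3)=-1; (−1)^{10·4·1}·(-1)^4·(-1)^10 = +1.
v=5: a=5^-1·(≡2), b=5^0·(≡4) mod 5; (2|5)=-1, (4|5)=+1; (−1)^{-1·0·2}·(-1)^0·(+1)^-1 = +1.
v=17: a=17^-4·(≡11), b=17^-2·(≡11) mod 17; (11|17)=-1, (11|17)=-1; (−1)^{-4·-2·8}·(-1)^-2·(-1)^-4 = +1.
v=13: a=13^-3·(≡4), b=13^0·(≡7) mod 13; (4|13)=+1, (7|13)=-1; (−1)^{-3·0·6}·(+1)^0·(-1)^-3 = -1.
v=2: v_2(a)=29, v_2(b)=12; units ≡ 5, 3 (mod 8); ε·ε+αω+βω = 0·1+29·1+12·1 ≡ 1  ⇒  (a,b)_2 = -1.
Ram(10010, 11) = {2, 13}; no ℚ_2-point on the conic.

[2, 13]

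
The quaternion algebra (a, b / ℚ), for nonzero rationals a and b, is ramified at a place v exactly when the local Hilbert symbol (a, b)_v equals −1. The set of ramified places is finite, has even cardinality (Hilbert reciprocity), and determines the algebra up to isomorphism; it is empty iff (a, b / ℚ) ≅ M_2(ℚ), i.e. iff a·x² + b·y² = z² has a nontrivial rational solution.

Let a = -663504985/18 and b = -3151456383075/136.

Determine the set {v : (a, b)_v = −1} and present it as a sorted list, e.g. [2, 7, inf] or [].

[2, 5, 13, inf]

(a, b) ≡ (-27170, -102102) mod (ℚ^×)²; places V = {2, 3, 5, 7, 11, 13, 17, 19, 31, ∞}.
(a,b)_31: α=0, u≡11; β=2, v≡27 (mod 31); (11|31)=-1, (27|31)=-1; sign (−1)^0·-1^2·-1^0 = +1.
(a,b)_17: α=2, u≡2; β=-1, v≡7 (mod 17); (2|17)=+1, (7|17)=-1; sign (−1)^0·+1^-1·-1^2 = +1.
(a,b)_19: α=1, u≡18; β=2, v≡17 (mod 19); (18|19)=-1, (17|19)=+1; sign (−1)^0·-1^2·+1^1 = +1.
(a,b)_2: α=-1, β=-3; u≡7, v≡5 (mod 8); ε(u)ε(v)=1·0, αω(v)=-1·1, βω(u)=-3·0; sum ≡ 1  ⇒  -1.
(a,b)_11: α=1, u≡9; β=3, v≡10 (mod 11); (9|11)=+1, (10|11)=-1; sign (−1)^1·+1^3·-1^1 = +1.
(a,b)_5: α=1, u≡1; β=2, v≡2 (mod 5); (1|5)=+1, (2|5)=-1; sign (−1)^0·+1^2·-1^1 = -1.
(a,b)_13: α=3, u≡10; β=1, v≡7 (mod 13); (10|13)=+1, (7|13)=-1; sign (−1)^0·+1^1·-1^3 = -1.
(a,b)_7: α=0, u≡1; β=1, v≡4 (mod 7); (1|7)=+1, (4|7)=+1; sign (−1)^0·+1^1·+1^0 = +1.
(a,b)_∞: sgn(-27170)=−, sgn(-102102)=−, so -1.
(a,b)_3: α=-2, u≡1; β=1, v≡1 (mod 3); (1|3)=+1, (1|3)=+1; sign (−1)^0·+1^1·+1^-2 = +1.
|Ram(-27170, -102102)| = 4, even; anisotropic at {2, 5, 13, ∞}.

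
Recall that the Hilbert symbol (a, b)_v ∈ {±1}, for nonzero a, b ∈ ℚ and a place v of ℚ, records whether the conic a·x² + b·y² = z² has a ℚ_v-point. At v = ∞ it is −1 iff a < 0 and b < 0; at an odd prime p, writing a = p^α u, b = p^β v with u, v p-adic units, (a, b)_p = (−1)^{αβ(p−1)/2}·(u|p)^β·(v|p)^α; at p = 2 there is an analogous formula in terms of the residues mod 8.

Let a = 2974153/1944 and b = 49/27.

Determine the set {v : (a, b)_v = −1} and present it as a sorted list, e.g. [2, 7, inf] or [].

(a, b) ≡ (364182, 3) mod (ℚ^×)²; places V = {2, 3, 7, 13, 23, 29, ∞}.
(a,b)_∞: sgn(364182)=+, sgn(3)=+, so +1.
(a,b)_29: α=1, u≡13; β=0, v≡19 (mod 29); (13|29)=+1, (19|29)=-1; sign (−1)^0·+1^0·-1^1 = -1.
(a,b)_7: α=3, u≡1; β=2, v≡6 (mod 7); (1|7)=+1, (6|7)=-1; sign (−1)^0·+1^2·-1^3 = -1.
(a,b)_2: α=-3, β=0; u≡3, v≡3 (mod 8); ε(u)ε(v)=1·1, αω(v)=-3·1, βω(u)=0·1; sum ≡ 0  ⇒  +1.
(a,b)_3: α=-5, u≡2; β=-3, v≡1 (mod 3); (2|3)=-1, (1|3)=+1; sign (−1)^1·-1^-3·+1^-5 = +1.
(a,b)_13: α=1, u≡1; β=0, v≡10 (mod 13); (1|13)=+1, (10|13)=+1; sign (−1)^0·+1^0·+1^1 = +1.
(a,b)_23: α=1, u≡10; β=0, v≡18 (mod 23); (10|23)=-1, (18|23)=+1; sign (−1)^0·-1^0·+1^1 = +1.
(364182, 3 / ℚ) ramifies at {7, 29}: a division algebra.

[7, 29]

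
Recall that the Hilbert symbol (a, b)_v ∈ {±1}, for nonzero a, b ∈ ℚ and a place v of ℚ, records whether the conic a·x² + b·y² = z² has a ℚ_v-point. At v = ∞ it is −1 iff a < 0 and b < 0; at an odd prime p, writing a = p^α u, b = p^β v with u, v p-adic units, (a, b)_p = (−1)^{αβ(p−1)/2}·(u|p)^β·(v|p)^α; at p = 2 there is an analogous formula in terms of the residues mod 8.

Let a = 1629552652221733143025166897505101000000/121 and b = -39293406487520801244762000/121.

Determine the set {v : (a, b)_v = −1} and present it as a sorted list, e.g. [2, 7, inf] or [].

[3, 23, 29, 37]

(a, b) ≡ (19224941, -105) mod (ℚ^×)²; places V = {2, 3, 5, 7, 11, 19, 23, 29, 37, 41, 43, ∞}.
(a,b)_19: α=3, u≡14; β=2, v≡9 (mod 19); (14|19)=-1, (9|19)=+1; sign (−1)^0·-1^2·+1^3 = +1.
(a,b)_2: α=6, β=4; u≡5, v≡7 (mod 8); ε(u)ε(v)=0·1, αω(v)=6·0, βω(u)=4·1; sum ≡ 0  ⇒  +1.
(a,b)_3: α=0, u≡2; β=1, v≡1 (mod 3); (2|3)=-1, (1|3)=+1; sign (−1)^0·-1^1·+1^0 = -1.
(a,b)_43: α=4, u≡22; β=2, v≡21 (mod 43); (22|43)=-1, (21|43)=+1; sign (−1)^0·-1^2·+1^4 = +1.
(a,b)_29: α=3, u≡12; β=2, v≡17 (mod 29); (12|29)=-1, (17|29)=-1; sign (−1)^0·-1^2·-1^3 = -1.
(a,b)_∞: sgn(19224941)=+, sgn(-105)=−, so +1.
(a,b)_5: α=6, u≡4; β=3, v≡4 (mod 5); (4|5)=+1, (4|5)=+1; sign (−1)^0·+1^3·+1^6 = +1.
(a,b)_37: α=5, u≡17; β=4, v≡2 (mod 37); (17|37)=-1, (2|37)=-1; sign (−1)^0·-1^4·-1^5 = -1.
(a,b)_7: α=2, u≡2; β=1, v≡5 (mod 7); (2|7)=+1, (5|7)=-1; sign (−1)^0·+1^1·-1^2 = +1.
(a,b)_41: α=3, u≡40; β=2, v≡36 (mod 41); (40|41)=+1, (36|41)=+1; sign (−1)^0·+1^2·+1^3 = +1.
(a,b)_11: α=-2, u≡8; β=-2, v≡1 (mod 11); (8|11)=-1, (1|11)=+1; sign (−1)^0·-1^-2·+1^-2 = +1.
(a,b)_23: α=3, u≡18; β=2, v≡10 (mod 23); (18|23)=+1, (10|23)=-1; sign (−1)^0·+1^2·-1^3 = -1.
|Ram(19224941, -105)| = 4, even; anisotropic at {3, 23, 29, 37}.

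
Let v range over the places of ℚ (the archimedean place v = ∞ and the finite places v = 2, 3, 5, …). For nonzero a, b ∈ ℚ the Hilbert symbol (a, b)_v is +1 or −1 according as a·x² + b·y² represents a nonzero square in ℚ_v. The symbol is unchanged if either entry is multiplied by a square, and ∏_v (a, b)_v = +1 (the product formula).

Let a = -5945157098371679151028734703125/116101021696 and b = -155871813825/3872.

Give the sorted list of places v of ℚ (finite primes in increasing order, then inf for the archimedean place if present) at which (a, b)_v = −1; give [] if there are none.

[19, inf]

(a, b) ≡ (-1087541, -167314) mod (ℚ^×)²; places V = {2, 3, 5, 7, 11, 13, 17, 19, 37, ∞}.
(a,b)_7: α=7, u≡4; β=3, v≡5 (mod 7); (4|7)=+1, (5|7)=-1; sign (−1)^1·+1^3·-1^7 = +1.
(a,b)_∞: sgn(-1087541)=−, sgn(-167314)=−, so -1.
(a,b)_37: α=3, u≡18; β=1, v≡22 (mod 37); (18|37)=-1, (22|37)=-1; sign (−1)^0·-1^1·-1^3 = +1.
(a,b)_2: α=-16, β=-5; u≡3, v≡7 (mod 8); ε(u)ε(v)=1·1, αω(v)=-16·0, βω(u)=-5·1; sum ≡ 0  ⇒  +1.
(a,b)_17: α=3, u≡1; β=1, v≡16 (mod 17); (1|17)=+1, (16|17)=+1; sign (−1)^0·+1^1·+1^3 = +1.
(a,b)_19: α=3, u≡8; β=1, v≡3 (mod 19); (8|19)=-1, (3|19)=-1; sign (−1)^1·-1^1·-1^3 = -1.
(a,b)_3: α=6, u≡1; β=2, v≡2 (mod 3); (1|3)=+1, (2|3)=-1; sign (−1)^0·+1^2·-1^6 = +1.
(a,b)_5: α=6, u≡4; β=2, v≡1 (mod 5); (4|5)=+1, (1|5)=+1; sign (−1)^0·+1^2·+1^6 = +1.
(a,b)_13: α=5, u≡2; β=2, v≡1 (mod 13); (2|13)=-1, (1|13)=+1; sign (−1)^0·-1^2·+1^5 = +1.
(a,b)_11: α=-6, u≡7; β=-2, v≡2 (mod 11); (7|11)=-1, (2|11)=-1; sign (−1)^0·-1^-2·-1^-6 = +1.
(-1087541, -167314 / ℚ) ramifies at {19, ∞}: a division algebra.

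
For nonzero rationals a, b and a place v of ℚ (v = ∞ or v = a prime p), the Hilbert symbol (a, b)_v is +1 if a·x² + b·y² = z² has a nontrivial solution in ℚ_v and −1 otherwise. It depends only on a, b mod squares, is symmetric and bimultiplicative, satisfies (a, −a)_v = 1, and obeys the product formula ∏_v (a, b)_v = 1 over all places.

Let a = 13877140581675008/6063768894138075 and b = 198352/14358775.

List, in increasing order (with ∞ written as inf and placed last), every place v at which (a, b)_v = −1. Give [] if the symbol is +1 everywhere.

[11, 23]

Mod squares: a ≡ 989, b ≡ 402523. Check v ∈ {∞, 2, 3, 5, 7, 11, 17, 19, 23, 37, 41, 43}.
v=3: a=3^-4·(≡2), b=3^0·(≡1) mod 3; (2|3)=-1, (1|3)=+1; (−1)^{-4·0·1}·(-1)^0·(+1)^-4 = +1.
v=19: a=19^-4·(≡7), b=19^-2·(≡18) mod 19; (7|19)=+1, (18|19)=-1; (−1)^{-4·-2·9}·(+1)^-2·(-1)^-4 = +1.
v=2: v_2(a)=12, v_2(b)=4; units ≡ 5, 3 (mod 8); ε·ε+αω+βω = 0·1+12·1+4·1 ≡ 0  ⇒  (a,b)_2 = +1.
v=7: a=7^0·(≡1), b=7^2·(≡4) mod 7; (1|7)=+1, (4|7)=+1; (−1)^{0·2·3}·(+1)^2·(+1)^0 = +1.
v=17: a=17^-2·(≡6), b=17^0·(≡7) mod 17; (6|17)=-1, (7|17)=-1; (−1)^{-2·0·8}·(-1)^0·(-1)^-2 = +1.
v=11: a=11^2·(≡7), b=11^1·(≡7) mod 11; (7|11)=-1, (7|11)=-1; (−1)^{2·1·5}·(-1)^1·(-1)^2 = -1.
v=37: a=37^2·(≡10), b=37^-1·(≡27) mod 37; (10|37)=+1, (27|37)=+1; (−1)^{2·-1·18}·(+1)^-1·(+1)^2 = +1.
v=23: a=23^3·(≡7), b=23^1·(≡7) mod 23; (7|23)=-1, (7|23)=-1; (−1)^{3·1·11}·(-1)^1·(-1)^3 = -1.
v=41: a=41^2·(≡39), b=41^0·(≡35) mod 41; (39|41)=+1, (35|41)=-1; (−1)^{2·0·20}·(+1)^0·(-1)^2 = +1.
v=∞: 989 > 0 and 402523 > 0  ⇒  (a,b)_∞ = +1.
v=43: a=43^-3·(≡1), b=43^-1·(≡27) mod 43; (1|43)=+1, (27|43)=-1; (−1)^{-3·-1·21}·(+1)^-1·(-1)^-3 = +1.
v=5: a=5^-2·(≡1), b=5^-2·(≡2) mod 5; (1|5)=+1, (2|5)=-1; (−1)^{-2·-2·2}·(+1)^-2·(-1)^-2 = +1.
|Ram(989, 402523)| = 2, even; anisotropic at {11, 23}.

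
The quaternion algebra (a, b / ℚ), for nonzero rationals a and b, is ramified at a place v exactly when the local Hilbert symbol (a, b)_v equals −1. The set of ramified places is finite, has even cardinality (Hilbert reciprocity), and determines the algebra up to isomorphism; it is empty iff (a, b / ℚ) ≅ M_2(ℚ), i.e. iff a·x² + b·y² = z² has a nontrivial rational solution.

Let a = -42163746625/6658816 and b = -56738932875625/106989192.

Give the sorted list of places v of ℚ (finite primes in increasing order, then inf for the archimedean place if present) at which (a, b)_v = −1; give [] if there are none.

Mod squares: a ≡ -7315, b ≡ -2. Check v ∈ {∞, 2, 3, 5, 7, 11, 13, 19, 23, 37, 43, 53}.
v=∞: -7315 < 0 and -2 < 0  ⇒  (a,b)_∞ = -1.
v=19: a=19^-1·(≡8), b=19^0·(≡1) mod 19; (8|19)=-1, (1|19)=+1; (−1)^{-1·0·9}·(-1)^0·(+1)^-1 = +1.
v=2: v_2(a)=-8, v_2(b)=-3; units ≡ 5, 7 (mod 8); ε·ε+αω+βω = 0·1+-8·0+-3·1 ≡ 1  ⇒  (a,b)_2 = -1.
v=11: a=11^1·(≡10), b=11^2·(≡1) mod 11; (10|11)=-1, (1|11)=+1; (−1)^{1·2·5}·(-1)^2·(+1)^1 = +1.
v=13: a=13^2·(≡12), b=13^2·(≡2) mod 13; (12|13)=+1, (2|13)=-1; (−1)^{2·2·6}·(+1)^2·(-1)^2 = +1.
v=37: a=37^-2·(≡27), b=37^0·(≡24) mod 37; (27|37)=+1, (24|37)=-1; (−1)^{-2·0·18}·(+1)^0·(-1)^-2 = +1.
v=5: a=5^3·(≡2), b=5^4·(≡2) mod 5; (2|5)=-1, (2|5)=-1; (−1)^{3·4·2}·(-1)^4·(-1)^3 = -1.
v=3: a=3^0·(≡2), b=3^-2·(≡1) mod 3; (2|3)=-1, (1|3)=+1; (−1)^{0·-2·1}·(-1)^-2·(+1)^0 = +1.
v=43: a=43^0·(≡21), b=43^2·(≡24) mod 43; (21|43)=+1, (24|43)=+1; (−1)^{0·2·21}·(+1)^2·(+1)^0 = +1.
v=7: a=7^3·(≡3), b=7^4·(≡5) mod 7; (3|7)=-1, (5|7)=-1; (−1)^{3·4·3}·(-1)^4·(-1)^3 = -1.
v=23: a=23^2·(≡21), b=23^-2·(≡20) mod 23; (21|23)=-1, (20|23)=-1; (−1)^{2·-2·11}·(-1)^-2·(-1)^2 = +1.
v=53: a=53^0·(≡49), b=53^-2·(≡27) mod 53; (49|53)=+1, (27|53)=-1; (−1)^{0·-2·26}·(+1)^-2·(-1)^0 = +1.
|Ram(-7315, -2)| = 4, even; anisotropic at {2, 5, 7, ∞}.

[2, 5, 7, inf]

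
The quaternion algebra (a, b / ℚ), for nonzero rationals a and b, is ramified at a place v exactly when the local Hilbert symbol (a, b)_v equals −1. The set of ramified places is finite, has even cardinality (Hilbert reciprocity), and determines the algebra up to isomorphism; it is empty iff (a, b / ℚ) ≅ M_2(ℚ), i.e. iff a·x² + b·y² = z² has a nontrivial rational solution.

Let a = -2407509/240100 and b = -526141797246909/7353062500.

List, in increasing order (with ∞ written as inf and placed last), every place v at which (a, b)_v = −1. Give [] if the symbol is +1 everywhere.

(a, b) ≡ (-741, -29) mod (ℚ^×)²; places V = {2, 3, 5, 7, 13, 19, 23, 29, ∞}.
(a,b)_2: α=-2, β=-2; u≡3, v≡3 (mod 8); ε(u)ε(v)=1·1, αω(v)=-2·1, βω(u)=-2·1; sum ≡ 1  ⇒  -1.
(a,b)_5: α=-2, u≡4; β=-6, v≡1 (mod 5); (4|5)=+1, (1|5)=+1; sign (−1)^0·+1^-6·+1^-2 = +1.
(a,b)_∞: sgn(-741)=−, sgn(-29)=−, so -1.
(a,b)_3: α=3, u≡2; β=6, v≡1 (mod 3); (2|3)=-1, (1|3)=+1; sign (−1)^0·-1^6·+1^3 = +1.
(a,b)_19: α=3, u≡3; β=6, v≡17 (mod 19); (3|19)=-1, (17|19)=+1; sign (−1)^0·-1^6·+1^3 = +1.
(a,b)_23: α=0, u≡13; β=2, v≡10 (mod 23); (13|23)=+1, (10|23)=-1; sign (−1)^0·+1^2·-1^0 = +1.
(a,b)_7: α=-4, u≡4; β=-6, v≡6 (mod 7); (4|7)=+1, (6|7)=-1; sign (−1)^0·+1^-6·-1^-4 = +1.
(a,b)_29: α=0, u≡24; β=1, v≡25 (mod 29); (24|29)=+1, (25|29)=+1; sign (−1)^0·+1^1·+1^0 = +1.
(a,b)_13: α=1, u≡6; β=0, v≡10 (mod 13); (6|13)=-1, (10|13)=+1; sign (−1)^0·-1^0·+1^1 = +1.
Ram(-741, -29) = {2, ∞}; no ℚ_2-point on the conic.

[2, inf]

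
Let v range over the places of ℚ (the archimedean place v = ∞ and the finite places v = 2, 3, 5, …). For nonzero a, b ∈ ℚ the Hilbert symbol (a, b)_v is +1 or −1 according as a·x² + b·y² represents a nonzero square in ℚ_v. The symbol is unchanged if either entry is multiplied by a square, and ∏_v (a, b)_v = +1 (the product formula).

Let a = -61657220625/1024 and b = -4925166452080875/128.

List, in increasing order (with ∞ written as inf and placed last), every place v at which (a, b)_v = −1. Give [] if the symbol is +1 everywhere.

Mod squares: a ≡ -33, b ≡ -2470. Check v ∈ {∞, 2, 3, 5, 7, 11, 13, 19}.
v=13: a=13^2·(≡8), b=13^3·(≡7) mod 13; (8|13)=-1, (7|13)=-1; (−1)^{2·3·6}·(-1)^3·(-1)^2 = -1.
v=2: v_2(a)=-10, v_2(b)=-7; units ≡ 7, 5 (mod 8); ε·ε+αω+βω = 1·0+-10·1+-7·0 ≡ 0  ⇒  (a,b)_2 = +1.
v=∞: -33 < 0 and -2470 < 0  ⇒  (a,b)_∞ = -1.
v=5: a=5^4·(≡3), b=5^3·(≡1) mod 5; (3|5)=-1, (1|5)=+1; (−1)^{4·3·2}·(-1)^3·(+1)^4 = -1.
v=19: a=19^2·(≡4), b=19^3·(≡3) mod 19; (4|19)=+1, (3|19)=-1; (−1)^{2·3·9}·(+1)^3·(-1)^2 = +1.
v=11: a=11^1·(≡2), b=11^2·(≡9) mod 11; (2|11)=-1, (9|11)=+1; (−1)^{1·2·5}·(-1)^2·(+1)^1 = +1.
v=3: a=3^1·(≡1), b=3^2·(≡2) mod 3; (1|3)=+1, (2|3)=-1; (−1)^{1·2·1}·(+1)^2·(-1)^1 = -1.
v=7: a=7^2·(≡1), b=7^4·(≡2) mod 7; (1|7)=+1, (2|7)=+1; (−1)^{2·4·3}·(+1)^4·(+1)^2 = +1.
Ram(-33, -2470) = {3, 5, 13, ∞}; no ℚ_3-point on the conic.

[3, 5, 13, inf]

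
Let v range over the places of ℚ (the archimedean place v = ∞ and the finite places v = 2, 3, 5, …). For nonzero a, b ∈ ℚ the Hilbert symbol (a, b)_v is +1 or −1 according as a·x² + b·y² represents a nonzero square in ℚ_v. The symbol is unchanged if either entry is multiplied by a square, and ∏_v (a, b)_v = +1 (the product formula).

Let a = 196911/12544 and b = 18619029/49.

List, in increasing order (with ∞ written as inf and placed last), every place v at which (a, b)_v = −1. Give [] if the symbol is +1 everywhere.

[11, 13]

Mod squares: a ≡ 2431, b ≡ 2068781. Check v ∈ {∞, 2, 3, 7, 11, 13, 17, 23, 37}.
v=7: a=7^-2·(≡2), b=7^-2·(≡2) mod 7; (2|7)=+1, (2|7)=+1; (−1)^{-2·-2·3}·(+1)^-2·(+1)^-2 = +1.
v=17: a=17^1·(≡14), b=17^1·(≡11) mod 17; (14|17)=-1, (11|17)=-1; (−1)^{1·1·8}·(-1)^1·(-1)^1 = +1.
v=2: v_2(a)=-8, v_2(b)=0; units ≡ 7, 5 (mod 8); ε·ε+αω+βω = 1·0+-8·1+0·0 ≡ 0  ⇒  (a,b)_2 = +1.
v=∞: 2431 > 0 and 2068781 > 0  ⇒  (a,b)_∞ = +1.
v=13: a=13^1·(≡11), b=13^1·(≡1) mod 13; (11|13)=-1, (1|13)=+1; (−1)^{1·1·6}·(-1)^1·(+1)^1 = -1.
v=37: a=37^0·(≡34), b=37^1·(≡23) mod 37; (34|37)=+1, (23|37)=-1; (−1)^{0·1·18}·(+1)^1·(-1)^0 = +1.
v=23: a=23^0·(≡6), b=23^1·(≡5) mod 23; (6|23)=+1, (5|23)=-1; (−1)^{0·1·11}·(+1)^1·(-1)^0 = +1.
v=3: a=3^4·(≡1), b=3^2·(≡2) mod 3; (1|3)=+1, (2|3)=-1; (−1)^{4·2·1}·(+1)^2·(-1)^4 = +1.
v=11: a=11^1·(≡1), b=11^1·(≡5) mod 11; (1|11)=+1, (5|11)=+1; (−1)^{1·1·5}·(+1)^1·(+1)^1 = -1.
|Ram(2431, 2068781)| = 2, even; anisotropic at {11, 13}.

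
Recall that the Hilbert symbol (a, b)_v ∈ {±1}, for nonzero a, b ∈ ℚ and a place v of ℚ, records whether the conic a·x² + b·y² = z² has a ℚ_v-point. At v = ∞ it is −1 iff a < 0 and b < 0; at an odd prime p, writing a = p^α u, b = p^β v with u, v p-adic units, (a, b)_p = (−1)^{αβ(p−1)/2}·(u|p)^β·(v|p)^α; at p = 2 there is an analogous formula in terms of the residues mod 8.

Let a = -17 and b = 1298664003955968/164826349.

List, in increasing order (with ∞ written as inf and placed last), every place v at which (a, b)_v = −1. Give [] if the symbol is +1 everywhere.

[19, 29]

(a, b) ≡ (-17, 290377) mod (ℚ^×)²; places V = {2, 3, 13, 17, 19, 23, 29, 31, ∞}.
(a,b)_19: α=0, u≡2; β=-1, v≡6 (mod 19); (2|19)=-1, (6|19)=+1; sign (−1)^0·-1^-1·+1^0 = -1.
(a,b)_13: α=0, u≡9; β=2, v≡3 (mod 13); (9|13)=+1, (3|13)=+1; sign (−1)^0·+1^2·+1^0 = +1.
(a,b)_3: α=0, u≡1; β=6, v≡1 (mod 3); (1|3)=+1, (1|3)=+1; sign (−1)^0·+1^6·+1^0 = +1.
(a,b)_23: α=0, u≡6; β=-4, v≡6 (mod 23); (6|23)=+1, (6|23)=+1; sign (−1)^0·+1^-4·+1^0 = +1.
(a,b)_2: α=0, β=8; u≡7, v≡1 (mod 8); ε(u)ε(v)=1·0, αω(v)=0·0, βω(u)=8·0; sum ≡ 0  ⇒  +1.
(a,b)_29: α=0, u≡12; β=1, v≡3 (mod 29); (12|29)=-1, (3|29)=-1; sign (−1)^0·-1^1·-1^0 = -1.
(a,b)_∞: sgn(-17)=−, sgn(290377)=+, so +1.
(a,b)_17: α=1, u≡16; β=5, v≡16 (mod 17); (16|17)=+1, (16|17)=+1; sign (−1)^0·+1^5·+1^1 = +1.
(a,b)_31: α=0, u≡14; β=-1, v≡9 (mod 31); (14|31)=+1, (9|31)=+1; sign (−1)^0·+1^-1·+1^0 = +1.
(-17, 290377 / ℚ) ramifies at {19, 29}: a division algebra.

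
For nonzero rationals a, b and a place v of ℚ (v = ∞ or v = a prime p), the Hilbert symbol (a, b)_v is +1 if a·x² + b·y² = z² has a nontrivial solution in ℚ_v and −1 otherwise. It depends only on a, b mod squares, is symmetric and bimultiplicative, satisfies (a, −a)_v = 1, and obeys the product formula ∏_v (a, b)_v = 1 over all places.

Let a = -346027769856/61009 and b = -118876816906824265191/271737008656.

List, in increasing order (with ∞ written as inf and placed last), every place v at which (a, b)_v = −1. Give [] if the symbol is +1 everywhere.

(a, b) ≡ (-3219, -111) mod (ℚ^×)²; places V = {2, 3, 7, 13, 19, 29, 37, ∞}.
(a,b)_37: α=1, u≡23; β=3, v≡4 (mod 37); (23|37)=-1, (4|37)=+1; sign (−1)^0·-1^3·+1^1 = -1.
(a,b)_29: α=1, u≡5; β=2, v≡6 (mod 29); (5|29)=+1, (6|29)=+1; sign (−1)^0·+1^2·+1^1 = +1.
(a,b)_19: α=-2, u≡11; β=-8, v≡3 (mod 19); (11|19)=+1, (3|19)=-1; sign (−1)^0·+1^-8·-1^-2 = +1.
(a,b)_7: α=0, u≡2; β=4, v≡4 (mod 7); (2|7)=+1, (4|7)=+1; sign (−1)^0·+1^4·+1^0 = +1.
(a,b)_3: α=9, u≡1; β=19, v≡2 (mod 3); (1|3)=+1, (2|3)=-1; sign (−1)^1·+1^19·-1^9 = +1.
(a,b)_2: α=14, β=-4; u≡5, v≡1 (mod 8); ε(u)ε(v)=0·0, αω(v)=14·0, βω(u)=-4·1; sum ≡ 0  ⇒  +1.
(a,b)_∞: sgn(-3219)=−, sgn(-111)=−, so -1.
(a,b)_13: α=-2, u≡5; β=0, v≡8 (mod 13); (5|13)=-1, (8|13)=-1; sign (−1)^0·-1^0·-1^-2 = +1.
|Ram(-3219, -111)| = 2, even; anisotropic at {37, ∞}.

[37, inf]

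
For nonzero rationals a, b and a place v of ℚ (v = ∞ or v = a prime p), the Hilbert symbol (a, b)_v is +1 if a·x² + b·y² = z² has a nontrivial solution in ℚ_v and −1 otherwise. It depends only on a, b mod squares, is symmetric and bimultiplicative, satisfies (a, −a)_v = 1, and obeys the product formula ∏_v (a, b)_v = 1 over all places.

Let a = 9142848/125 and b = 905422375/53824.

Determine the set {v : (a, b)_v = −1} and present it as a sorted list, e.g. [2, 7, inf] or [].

[5, 11]

Mod squares: a ≡ 79365, b ≡ 26455. Check v ∈ {∞, 2, 3, 5, 11, 13, 29, 37}.
v=∞: 79365 > 0 and 26455 > 0  ⇒  (a,b)_∞ = +1.
v=2: v_2(a)=6, v_2(b)=-6; units ≡ 5, 7 (mod 8); ε·ε+αω+βω = 0·1+6·0+-6·1 ≡ 0  ⇒  (a,b)_2 = +1.
v=29: a=29^0·(≡2), b=29^-2·(≡1) mod 29; (2|29)=-1, (1|29)=+1; (−1)^{0·-2·14}·(-1)^-2·(+1)^0 = +1.
v=5: a=5^-3·(≡3), b=5^3·(≡1) mod 5; (3|5)=-1, (1|5)=+1; (−1)^{-3·3·2}·(-1)^3·(+1)^-3 = -1.
v=13: a=13^1·(≡6), b=13^1·(≡6) mod 13; (6|13)=-1, (6|13)=-1; (−1)^{1·1·6}·(-1)^1·(-1)^1 = +1.
v=37: a=37^1·(≡33), b=37^3·(≡3) mod 37; (33|37)=+1, (3|37)=+1; (−1)^{1·3·18}·(+1)^3·(+1)^1 = +1.
v=3: a=3^3·(≡1), b=3^0·(≡1) mod 3; (1|3)=+1, (1|3)=+1; (−1)^{3·0·1}·(+1)^0·(+1)^3 = +1.
v=11: a=11^1·(≡2), b=11^1·(≡6) mod 11; (2|11)=-1, (6|11)=-1; (−1)^{1·1·5}·(-1)^1·(-1)^1 = -1.
|Ram(79365, 26455)| = 2, even; anisotropic at {5, 11}.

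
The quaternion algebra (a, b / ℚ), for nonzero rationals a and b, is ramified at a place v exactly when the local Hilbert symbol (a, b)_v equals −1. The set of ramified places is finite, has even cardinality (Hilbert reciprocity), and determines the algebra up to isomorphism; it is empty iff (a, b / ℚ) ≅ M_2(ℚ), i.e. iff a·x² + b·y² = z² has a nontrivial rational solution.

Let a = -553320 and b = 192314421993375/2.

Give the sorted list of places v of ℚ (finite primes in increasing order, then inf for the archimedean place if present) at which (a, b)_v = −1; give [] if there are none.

[47, 53]

Mod squares: a ≡ -15370, b ≡ 558830. Check v ∈ {∞, 2, 3, 5, 11, 29, 41, 47, 53}.
v=29: a=29^1·(≡2), b=29^1·(≡2) mod 29; (2|29)=-1, (2|29)=-1; (−1)^{1·1·14}·(-1)^1·(-1)^1 = +1.
v=2: v_2(a)=3, v_2(b)=-1; units ≡ 3, 7 (mod 8); ε·ε+αω+βω = 1·1+3·0+-1·1 ≡ 0  ⇒  (a,b)_2 = +1.
v=11: a=11^0·(≡2), b=11^2·(≡8) mod 11; (2|11)=-1, (8|11)=-1; (−1)^{0·2·5}·(-1)^2·(-1)^0 = +1.
v=∞: -15370 < 0 and 558830 > 0  ⇒  (a,b)_∞ = +1.
v=5: a=5^1·(≡1), b=5^3·(≡1) mod 5; (1|5)=+1, (1|5)=+1; (−1)^{1·3·2}·(+1)^3·(+1)^1 = +1.
v=41: a=41^0·(≡16), b=41^1·(≡10) mod 41; (16|41)=+1, (10|41)=+1; (−1)^{0·1·20}·(+1)^1·(+1)^0 = +1.
v=53: a=53^1·(≡1), b=53^2·(≡50) mod 53; (1|53)=+1, (50|53)=-1; (−1)^{1·2·26}·(+1)^2·(-1)^1 = -1.
v=47: a=47^0·(≡11), b=47^1·(≡15) mod 47; (11|47)=-1, (15|47)=-1; (−1)^{0·1·23}·(-1)^1·(-1)^0 = -1.
v=3: a=3^2·(≡2), b=3^4·(≡2) mod 3; (2|3)=-1, (2|3)=-1; (−1)^{2·4·1}·(-1)^4·(-1)^2 = +1.
|Ram(-15370, 558830)| = 2, even; anisotropic at {47, 53}.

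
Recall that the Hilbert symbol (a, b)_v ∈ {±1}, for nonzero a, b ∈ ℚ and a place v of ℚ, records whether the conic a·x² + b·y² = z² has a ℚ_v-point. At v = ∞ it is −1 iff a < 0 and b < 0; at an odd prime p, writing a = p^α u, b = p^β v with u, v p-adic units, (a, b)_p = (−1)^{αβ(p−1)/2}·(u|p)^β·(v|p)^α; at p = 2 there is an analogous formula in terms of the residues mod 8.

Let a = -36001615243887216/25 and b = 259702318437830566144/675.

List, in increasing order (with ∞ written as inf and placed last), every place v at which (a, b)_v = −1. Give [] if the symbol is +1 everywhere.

[3, 7, 11, 47]

Mod squares: a ≡ -1687191, b ≡ 20538176043. Check v ∈ {∞, 2, 3, 5, 7, 11, 29, 37, 41, 43, 47}.
v=43: a=43^1·(≡22), b=43^1·(≡16) mod 43; (22|43)=-1, (16|43)=+1; (−1)^{1·1·21}·(-1)^1·(+1)^1 = +1.
v=41: a=41^1·(≡14), b=41^1·(≡28) mod 41; (14|41)=-1, (28|41)=-1; (−1)^{1·1·20}·(-1)^1·(-1)^1 = +1.
v=3: a=3^3·(≡1), b=3^-3·(≡1) mod 3; (1|3)=+1, (1|3)=+1; (−1)^{3·-3·1}·(+1)^-3·(+1)^3 = -1.
v=7: a=7^2·(≡3), b=7^3·(≡3) mod 7; (3|7)=-1, (3|7)=-1; (−1)^{2·3·3}·(-1)^3·(-1)^2 = -1.
v=2: v_2(a)=4, v_2(b)=8; units ≡ 1, 3 (mod 8); ε·ε+αω+βω = 0·1+4·1+8·0 ≡ 0  ⇒  (a,b)_2 = +1.
v=37: a=37^2·(≡11), b=37^3·(≡10) mod 37; (11|37)=+1, (10|37)=+1; (−1)^{2·3·18}·(+1)^3·(+1)^2 = +1.
v=∞: -1687191 < 0 and 20538176043 > 0  ⇒  (a,b)_∞ = +1.
v=29: a=29^1·(≡4), b=29^1·(≡25) mod 29; (4|29)=+1, (25|29)=+1; (−1)^{1·1·14}·(+1)^1·(+1)^1 = +1.
v=11: a=11^1·(≡5), b=11^1·(≡4) mod 11; (5|11)=+1, (4|11)=+1; (−1)^{1·1·5}·(+1)^1·(+1)^1 = -1.
v=47: a=47^2·(≡31), b=47^3·(≡21) mod 47; (31|47)=-1, (21|47)=+1; (−1)^{2·3·23}·(-1)^3·(+1)^2 = -1.
v=5: a=5^-2·(≡4), b=5^-2·(≡2) mod 5; (4|5)=+1, (2|5)=-1; (−1)^{-2·-2·2}·(+1)^-2·(-1)^-2 = +1.
|Ram(-1687191, 20538176043)| = 4, even; anisotropic at {3, 7, 11, 47}.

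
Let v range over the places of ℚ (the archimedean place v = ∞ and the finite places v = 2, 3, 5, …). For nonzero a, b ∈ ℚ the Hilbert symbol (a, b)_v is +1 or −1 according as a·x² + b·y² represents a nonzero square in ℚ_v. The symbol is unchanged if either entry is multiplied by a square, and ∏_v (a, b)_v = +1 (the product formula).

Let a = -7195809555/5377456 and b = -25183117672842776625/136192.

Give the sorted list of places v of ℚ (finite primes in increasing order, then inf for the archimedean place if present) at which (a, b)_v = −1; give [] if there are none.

(a, b) ≡ (-72105, -168245) mod (ℚ^×)²; places V = {2, 3, 5, 7, 11, 17, 19, 23, ∞}.
(a,b)_7: α=-2, u≡2; β=-1, v≡5 (mod 7); (2|7)=+1, (5|7)=-1; sign (−1)^0·+1^-1·-1^-2 = +1.
(a,b)_19: α=-3, u≡5; β=-1, v≡13 (mod 19); (5|19)=+1, (13|19)=-1; sign (−1)^1·+1^-1·-1^-3 = +1.
(a,b)_17: α=2, u≡13; β=2, v≡13 (mod 17); (13|17)=+1, (13|17)=+1; sign (−1)^0·+1^2·+1^2 = +1.
(a,b)_23: α=1, u≡1; β=3, v≡19 (mod 23); (1|23)=+1, (19|23)=-1; sign (−1)^1·+1^3·-1^1 = +1.
(a,b)_2: α=-4, β=-10; u≡7, v≡3 (mod 8); ε(u)ε(v)=1·1, αω(v)=-4·1, βω(u)=-10·0; sum ≡ 1  ⇒  -1.
(a,b)_5: α=1, u≡4; β=3, v≡1 (mod 5); (4|5)=+1, (1|5)=+1; sign (−1)^0·+1^3·+1^1 = +1.
(a,b)_11: α=1, u≡4; β=3, v≡8 (mod 11); (4|11)=+1, (8|11)=-1; sign (−1)^1·+1^3·-1^1 = +1.
(a,b)_∞: sgn(-72105)=−, sgn(-168245)=−, so -1.
(a,b)_3: α=9, u≡1; β=16, v≡1 (mod 3); (1|3)=+1, (1|3)=+1; sign (−1)^0·+1^16·+1^9 = +1.
Ram(-72105, -168245) = {2, ∞}; no ℚ_2-point on the conic.

[2, inf]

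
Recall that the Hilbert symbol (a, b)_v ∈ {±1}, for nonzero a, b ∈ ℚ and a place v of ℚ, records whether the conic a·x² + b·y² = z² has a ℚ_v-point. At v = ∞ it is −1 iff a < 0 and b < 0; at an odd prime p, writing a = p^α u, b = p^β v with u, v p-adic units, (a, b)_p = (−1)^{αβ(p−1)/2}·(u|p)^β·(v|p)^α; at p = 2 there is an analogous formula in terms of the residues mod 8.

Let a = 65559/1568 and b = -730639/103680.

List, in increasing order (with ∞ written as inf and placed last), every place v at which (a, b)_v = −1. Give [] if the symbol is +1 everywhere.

Mod squares: a ≡ 78, b ≡ -74555. Check v ∈ {∞, 2, 3, 5, 7, 13, 31, 37, 41}.
v=41: a=41^2·(≡8), b=41^0·(≡34) mod 41; (8|41)=+1, (34|41)=-1; (−1)^{2·0·20}·(+1)^0·(-1)^2 = +1.
v=13: a=13^1·(≡8), b=13^1·(≡7) mod 13; (8|13)=-1, (7|13)=-1; (−1)^{1·1·6}·(-1)^1·(-1)^1 = +1.
v=37: a=37^0·(≡34), b=37^1·(≡8) mod 37; (34|37)=+1, (8|37)=-1; (−1)^{0·1·18}·(+1)^1·(-1)^0 = +1.
v=7: a=7^-2·(≡1), b=7^2·(≡2) mod 7; (1|7)=+1, (2|7)=+1; (−1)^{-2·2·3}·(+1)^2·(+1)^-2 = +1.
v=2: v_2(a)=-5, v_2(b)=-8; units ≡ 7, 5 (mod 8); ε·ε+αω+βω = 1·0+-5·1+-8·0 ≡ 1  ⇒  (a,b)_2 = -1.
v=∞: 78 > 0 and -74555 < 0  ⇒  (a,b)_∞ = +1.
v=31: a=31^0·(≡10), b=31^1·(≡13) mod 31; (10|31)=+1, (13|31)=-1; (−1)^{0·1·15}·(+1)^1·(-1)^0 = +1.
v=3: a=3^1·(≡2), b=3^-4·(≡1) mod 3; (2|3)=-1, (1|3)=+1; (−1)^{1·-4·1}·(-1)^-4·(+1)^1 = +1.
v=5: a=5^0·(≡3), b=5^-1·(≡1) mod 5; (3|5)=-1, (1|5)=+1; (−1)^{0·-1·2}·(-1)^-1·(+1)^0 = -1.
(78, -74555 / ℚ) ramifies at {2, 5}: a division algebra.

[2, 5]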